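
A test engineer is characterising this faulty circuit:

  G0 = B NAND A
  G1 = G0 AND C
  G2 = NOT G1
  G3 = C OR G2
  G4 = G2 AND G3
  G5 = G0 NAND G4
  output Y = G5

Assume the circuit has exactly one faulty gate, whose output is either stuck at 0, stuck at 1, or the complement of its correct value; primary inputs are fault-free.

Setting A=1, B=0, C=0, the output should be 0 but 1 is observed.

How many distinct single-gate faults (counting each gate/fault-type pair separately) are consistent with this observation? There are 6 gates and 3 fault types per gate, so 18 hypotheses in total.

Fault-free: G0=1, G1=0, G2=1, G3=1, G4=1, G5=0 → 0. Observed 1.
  G0: stuck-at-0, inverted output ✓; others ✗
  G1: stuck-at-1, inverted output ✓; others ✗
  G2: stuck-at-0, inverted output ✓; others ✗
  G3: stuck-at-0, inverted output ✓; others ✗
  G4: stuck-at-0, inverted output ✓; others ✗
  G5: stuck-at-1, inverted output ✓; others ✗
Consistent faults: {G0 stuck-at-0, G0 inverted output, G1 stuck-at-1, G1 inverted output, G2 stuck-at-0, G2 inverted output, G3 stuck-at-0, G3 inverted output, G4 stuck-at-0, G4 inverted output, G5 stuck-at-1, G5 inverted output} — 12 in all.

12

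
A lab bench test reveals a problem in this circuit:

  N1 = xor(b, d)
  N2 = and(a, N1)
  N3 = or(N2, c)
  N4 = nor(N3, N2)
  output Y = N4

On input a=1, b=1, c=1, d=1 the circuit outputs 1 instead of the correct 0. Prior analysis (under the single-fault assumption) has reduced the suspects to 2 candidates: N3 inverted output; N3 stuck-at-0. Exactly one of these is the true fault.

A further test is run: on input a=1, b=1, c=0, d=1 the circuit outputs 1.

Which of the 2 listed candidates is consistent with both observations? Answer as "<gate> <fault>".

Evaluate each candidate on input a=1, b=1, c=0, d=1:
  N3 inverted output: N1=0, N2=0, N3=1 [inverted output], N4=0 → 0 — eliminated
  N3 stuck-at-0: N1=0, N2=0, N3=0 [stuck-at-0], N4=1 → 1 — matches
Only N3 stuck-at-0 reproduces the observed 1.

N3 stuck-at-0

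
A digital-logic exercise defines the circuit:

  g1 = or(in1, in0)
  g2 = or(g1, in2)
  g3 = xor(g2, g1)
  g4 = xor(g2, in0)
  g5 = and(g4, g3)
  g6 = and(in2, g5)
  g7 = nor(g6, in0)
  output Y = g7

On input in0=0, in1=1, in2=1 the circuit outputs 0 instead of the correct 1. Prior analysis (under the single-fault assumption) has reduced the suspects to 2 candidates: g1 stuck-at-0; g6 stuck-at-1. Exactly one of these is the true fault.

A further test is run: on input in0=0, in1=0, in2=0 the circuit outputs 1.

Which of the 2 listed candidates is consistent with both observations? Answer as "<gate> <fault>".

g1 stuck-at-0

Evaluate each candidate on input in0=0, in1=0, in2=0:
  g1 stuck-at-0: g1=0 [stuck-at-0], g2=0, g3=0, g4=0, g5=0, g6=0, g7=1 → 1 — matches
  g6 stuck-at-1: g1=0, g2=0, g3=0, g4=0, g5=0, g6=1 [stuck-at-1], g7=0 → 0 — eliminated
Only g1 stuck-at-0 reproduces the observed 1.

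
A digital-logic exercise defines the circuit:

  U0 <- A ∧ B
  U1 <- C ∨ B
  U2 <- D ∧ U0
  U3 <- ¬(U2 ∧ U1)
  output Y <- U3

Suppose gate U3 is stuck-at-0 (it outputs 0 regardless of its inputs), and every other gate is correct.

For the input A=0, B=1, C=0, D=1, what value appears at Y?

0

Propagate with U3 forced: U0=0, U1=1, U2=0, U3=0 [stuck-at-0].
So Y = 0. (Without the fault it would be 1.)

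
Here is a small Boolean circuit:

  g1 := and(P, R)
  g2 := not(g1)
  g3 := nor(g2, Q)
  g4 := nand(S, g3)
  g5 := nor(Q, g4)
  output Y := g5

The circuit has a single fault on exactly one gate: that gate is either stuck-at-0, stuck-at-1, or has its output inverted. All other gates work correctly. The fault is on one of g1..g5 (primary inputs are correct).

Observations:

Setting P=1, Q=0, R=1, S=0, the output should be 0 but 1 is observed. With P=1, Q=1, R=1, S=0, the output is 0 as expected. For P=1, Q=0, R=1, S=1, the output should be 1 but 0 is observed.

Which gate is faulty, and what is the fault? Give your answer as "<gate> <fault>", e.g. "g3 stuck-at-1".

Fault-free values for test 1 (P=1, Q=0, R=1, S=0): g1=1, g2=0, g3=1, g4=1, g5=0, giving Y=0. Observed 1.
Test 1: faults giving observed 1 are {g4 stuck-at-0, g4 inverted output, g5 stuck-at-1, g5 inverted output}.
Test 2 (P=1, Q=1, R=1, S=0): fault-free g1=1, g2=0, g3=0, g4=1, g5=0 → 0; observed 0. Eliminates g5 stuck-at-1, g5 inverted output.
Test 3 (P=1, Q=0, R=1, S=1): fault-free g1=1, g2=0, g3=1, g4=0, g5=1 → 1; observed 0. Eliminates g4 stuck-at-0.
Only g4 inverted output is consistent with every test.

g4 inverted output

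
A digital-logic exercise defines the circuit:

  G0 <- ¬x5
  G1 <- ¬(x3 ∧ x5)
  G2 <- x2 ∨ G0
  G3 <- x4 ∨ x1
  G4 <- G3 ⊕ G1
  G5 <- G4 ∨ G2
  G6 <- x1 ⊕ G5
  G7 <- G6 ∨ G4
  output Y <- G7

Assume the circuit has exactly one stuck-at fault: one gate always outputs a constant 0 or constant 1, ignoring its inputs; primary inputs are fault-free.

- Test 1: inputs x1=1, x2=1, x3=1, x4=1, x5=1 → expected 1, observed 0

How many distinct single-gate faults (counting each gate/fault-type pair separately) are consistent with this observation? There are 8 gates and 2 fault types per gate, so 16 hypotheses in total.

Fault-free: G0=0, G1=0, G2=1, G3=1, G4=1, G5=1, G6=0, G7=1 → 1. Observed 0.
  G0: none of the 2 fault types match ✗
  G1: stuck-at-1 ✓; others ✗
  G2: none of the 2 fault types match ✗
  G3: stuck-at-0 ✓; others ✗
  G4: stuck-at-0 ✓; others ✗
  G5: none of the 2 fault types match ✗
  G6: none of the 2 fault types match ✗
  G7: stuck-at-0 ✓; others ✗
Consistent faults: {G1 stuck-at-1, G3 stuck-at-0, G4 stuck-at-0, G7 stuck-at-0} — 4 in all.

4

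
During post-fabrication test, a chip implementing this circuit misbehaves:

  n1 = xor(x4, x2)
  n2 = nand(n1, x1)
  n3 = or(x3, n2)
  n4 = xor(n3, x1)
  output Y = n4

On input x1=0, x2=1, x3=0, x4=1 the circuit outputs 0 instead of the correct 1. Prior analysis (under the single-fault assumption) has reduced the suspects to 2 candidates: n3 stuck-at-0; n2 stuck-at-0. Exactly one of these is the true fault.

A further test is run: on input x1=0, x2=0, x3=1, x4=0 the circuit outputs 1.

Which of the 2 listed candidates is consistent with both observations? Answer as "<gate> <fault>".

n2 stuck-at-0

Evaluate each candidate on input x1=0, x2=0, x3=1, x4=0:
  n3 stuck-at-0: n1=0, n2=1, n3=0 [stuck-at-0], n4=0 → 0 — eliminated
  n2 stuck-at-0: n1=0, n2=0 [stuck-at-0], n3=1, n4=1 → 1 — matches
Only n2 stuck-at-0 reproduces the observed 1.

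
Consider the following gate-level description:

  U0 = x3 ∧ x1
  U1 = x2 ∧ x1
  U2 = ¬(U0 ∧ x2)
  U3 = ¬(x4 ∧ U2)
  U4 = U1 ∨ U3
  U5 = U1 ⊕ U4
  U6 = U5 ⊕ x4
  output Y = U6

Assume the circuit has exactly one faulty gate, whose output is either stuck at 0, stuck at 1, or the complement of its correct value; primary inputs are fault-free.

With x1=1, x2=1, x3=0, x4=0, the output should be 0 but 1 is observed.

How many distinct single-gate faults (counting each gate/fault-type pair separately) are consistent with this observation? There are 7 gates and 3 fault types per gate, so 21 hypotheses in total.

8

Fault-free: U0=0, U1=1, U2=1, U3=1, U4=1, U5=0, U6=0 → 0. Observed 1.
  U0: none of the 3 fault types match ✗
  U1: stuck-at-0, inverted output ✓; others ✗
  U2: none of the 3 fault types match ✗
  U3: none of the 3 fault types match ✗
  U4: stuck-at-0, inverted output ✓; others ✗
  U5: stuck-at-1, inverted output ✓; others ✗
  U6: stuck-at-1, inverted output ✓; others ✗
Consistent faults: {U1 stuck-at-0, U1 inverted output, U4 stuck-at-0, U4 inverted output, U5 stuck-at-1, U5 inverted output, U6 stuck-at-1, U6 inverted output} — 8 in all.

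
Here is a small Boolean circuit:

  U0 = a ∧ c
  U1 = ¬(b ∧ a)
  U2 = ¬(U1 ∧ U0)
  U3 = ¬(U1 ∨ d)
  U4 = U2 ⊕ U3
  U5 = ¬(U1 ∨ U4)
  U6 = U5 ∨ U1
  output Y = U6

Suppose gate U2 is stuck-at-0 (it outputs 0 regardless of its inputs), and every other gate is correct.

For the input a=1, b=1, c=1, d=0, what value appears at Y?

Propagate with U2 forced: U0=1, U1=0, U2=0 [stuck-at-0], U3=1, U4=1, U5=0, U6=0.
So Y = 0. (Without the fault it would be 1.)

0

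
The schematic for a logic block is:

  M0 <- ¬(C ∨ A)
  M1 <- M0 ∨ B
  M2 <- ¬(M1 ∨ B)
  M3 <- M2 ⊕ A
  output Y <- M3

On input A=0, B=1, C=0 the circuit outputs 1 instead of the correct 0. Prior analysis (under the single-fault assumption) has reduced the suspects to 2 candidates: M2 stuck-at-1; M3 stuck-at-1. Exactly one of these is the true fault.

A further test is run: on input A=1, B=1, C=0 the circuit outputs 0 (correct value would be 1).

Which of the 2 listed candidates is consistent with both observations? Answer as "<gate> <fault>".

M2 stuck-at-1

Evaluate each candidate on input A=1, B=1, C=0:
  M2 stuck-at-1: M0=0, M1=1, M2=1 [stuck-at-1], M3=0 → 0 — matches
  M3 stuck-at-1: M0=0, M1=1, M2=0, M3=1 [stuck-at-1] → 1 — eliminated
Only M2 stuck-at-1 reproduces the observed 0.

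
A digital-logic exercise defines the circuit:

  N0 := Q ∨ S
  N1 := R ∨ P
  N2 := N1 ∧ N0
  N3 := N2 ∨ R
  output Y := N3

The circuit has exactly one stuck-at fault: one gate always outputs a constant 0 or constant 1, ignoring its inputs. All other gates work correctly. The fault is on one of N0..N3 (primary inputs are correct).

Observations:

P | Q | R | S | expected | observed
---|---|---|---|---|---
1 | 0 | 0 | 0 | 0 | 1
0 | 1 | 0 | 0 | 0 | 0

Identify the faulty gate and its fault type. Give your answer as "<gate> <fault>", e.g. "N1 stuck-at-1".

N0 stuck-at-1

Fault-free values for test 1 (P=1, Q=0, R=0, S=0): N0=0, N1=1, N2=0, N3=0, giving Y=0. Observed 1.
Test 1: faults giving observed 1 are {N0 stuck-at-1, N2 stuck-at-1, N3 stuck-at-1}.
Test 2 (P=0, Q=1, R=0, S=0): fault-free N0=1, N1=0, N2=0, N3=0 → 0; observed 0. Eliminates N2 stuck-at-1, N3 stuck-at-1.
Only N0 stuck-at-1 is consistent with every test.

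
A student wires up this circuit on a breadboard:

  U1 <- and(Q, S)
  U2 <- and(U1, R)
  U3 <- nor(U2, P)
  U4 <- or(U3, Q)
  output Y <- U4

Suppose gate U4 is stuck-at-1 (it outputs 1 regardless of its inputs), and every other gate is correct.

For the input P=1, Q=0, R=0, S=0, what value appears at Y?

Propagate with U4 forced: U1=0, U2=0, U3=0, U4=1 [stuck-at-1].
So Y = 1. (Without the fault it would be 0.)

1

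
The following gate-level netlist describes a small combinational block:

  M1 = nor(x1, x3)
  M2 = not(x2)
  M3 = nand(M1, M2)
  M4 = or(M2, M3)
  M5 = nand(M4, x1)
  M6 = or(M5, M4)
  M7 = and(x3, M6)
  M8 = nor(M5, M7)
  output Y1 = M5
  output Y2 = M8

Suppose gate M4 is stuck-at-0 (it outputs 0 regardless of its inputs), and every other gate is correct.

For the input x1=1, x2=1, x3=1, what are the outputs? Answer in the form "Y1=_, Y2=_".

Y1=1, Y2=0

Propagate with M4 forced: M1=0, M2=0, M3=1, M4=0 [stuck-at-0], M5=1, M6=1, M7=1, M8=0.
So the outputs are Y1=1, Y2=0. (Without the fault they would be Y1=0, Y2=0.)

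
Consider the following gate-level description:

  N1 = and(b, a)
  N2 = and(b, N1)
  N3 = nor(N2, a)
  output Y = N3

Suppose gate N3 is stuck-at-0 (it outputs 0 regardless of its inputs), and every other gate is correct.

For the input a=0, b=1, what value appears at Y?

0

Propagate with N3 forced: N1=0, N2=0, N3=0 [stuck-at-0].
So Y = 0. (Without the fault it would be 1.)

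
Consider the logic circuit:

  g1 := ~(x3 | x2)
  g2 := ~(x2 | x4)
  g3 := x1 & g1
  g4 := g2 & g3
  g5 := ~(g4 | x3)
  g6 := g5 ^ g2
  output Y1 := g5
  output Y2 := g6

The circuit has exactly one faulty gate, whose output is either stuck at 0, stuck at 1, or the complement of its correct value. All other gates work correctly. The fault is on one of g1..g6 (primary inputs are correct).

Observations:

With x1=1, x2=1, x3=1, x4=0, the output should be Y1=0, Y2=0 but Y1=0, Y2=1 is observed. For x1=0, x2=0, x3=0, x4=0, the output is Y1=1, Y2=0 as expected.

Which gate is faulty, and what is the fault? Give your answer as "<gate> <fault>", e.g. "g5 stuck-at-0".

Fault-free values for test 1 (x1=1, x2=1, x3=1, x4=0): g1=0, g2=0, g3=0, g4=0, g5=0, g6=0, giving Y1=0, Y2=0. Observed Y1=0, Y2=1.
Test 1: faults giving observed Y1=0, Y2=1 are {g2 stuck-at-1, g2 inverted output, g6 stuck-at-1, g6 inverted output}.
Test 2 (x1=0, x2=0, x3=0, x4=0): fault-free g1=1, g2=1, g3=0, g4=0, g5=1, g6=0 → Y1=1, Y2=0; observed Y1=1, Y2=0. Eliminates g2 inverted output, g6 stuck-at-1, g6 inverted output.
Only g2 stuck-at-1 is consistent with every test.

g2 stuck-at-1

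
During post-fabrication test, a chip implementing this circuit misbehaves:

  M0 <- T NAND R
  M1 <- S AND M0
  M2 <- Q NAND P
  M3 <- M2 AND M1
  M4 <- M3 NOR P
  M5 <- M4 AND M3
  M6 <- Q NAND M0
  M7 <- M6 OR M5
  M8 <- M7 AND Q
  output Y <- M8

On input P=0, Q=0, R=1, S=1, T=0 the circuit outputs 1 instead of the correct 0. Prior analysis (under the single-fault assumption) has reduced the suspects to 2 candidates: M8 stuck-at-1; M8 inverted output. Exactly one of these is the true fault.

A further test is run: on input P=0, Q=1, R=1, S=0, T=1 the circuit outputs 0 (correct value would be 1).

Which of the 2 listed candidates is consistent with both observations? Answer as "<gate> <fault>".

M8 inverted output

Evaluate each candidate on input P=0, Q=1, R=1, S=0, T=1:
  M8 stuck-at-1: M0=0, M1=0, M2=1, M3=0, M4=1, M5=0, M6=1, M7=1, M8=1 [stuck-at-1] → 1 — eliminated
  M8 inverted output: M0=0, M1=0, M2=1, M3=0, M4=1, M5=0, M6=1, M7=1, M8=0 [inverted output] → 0 — matches
Only M8 inverted output reproduces the observed 0.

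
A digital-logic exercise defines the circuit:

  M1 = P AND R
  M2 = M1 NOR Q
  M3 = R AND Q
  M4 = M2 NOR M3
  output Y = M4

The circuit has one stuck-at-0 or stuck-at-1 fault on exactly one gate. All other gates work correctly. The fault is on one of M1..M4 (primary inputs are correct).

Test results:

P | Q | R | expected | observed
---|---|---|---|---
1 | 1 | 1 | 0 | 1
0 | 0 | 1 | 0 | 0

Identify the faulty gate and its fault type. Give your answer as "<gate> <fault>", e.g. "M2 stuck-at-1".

Fault-free values for test 1 (P=1, Q=1, R=1): M1=1, M2=0, M3=1, M4=0, giving Y=0. Observed 1.
Test 1: faults giving observed 1 are {M3 stuck-at-0, M4 stuck-at-1}.
Test 2 (P=0, Q=0, R=1): fault-free M1=0, M2=1, M3=0, M4=0 → 0; observed 0. Eliminates M4 stuck-at-1.
Only M3 stuck-at-0 is consistent with every test.

M3 stuck-at-0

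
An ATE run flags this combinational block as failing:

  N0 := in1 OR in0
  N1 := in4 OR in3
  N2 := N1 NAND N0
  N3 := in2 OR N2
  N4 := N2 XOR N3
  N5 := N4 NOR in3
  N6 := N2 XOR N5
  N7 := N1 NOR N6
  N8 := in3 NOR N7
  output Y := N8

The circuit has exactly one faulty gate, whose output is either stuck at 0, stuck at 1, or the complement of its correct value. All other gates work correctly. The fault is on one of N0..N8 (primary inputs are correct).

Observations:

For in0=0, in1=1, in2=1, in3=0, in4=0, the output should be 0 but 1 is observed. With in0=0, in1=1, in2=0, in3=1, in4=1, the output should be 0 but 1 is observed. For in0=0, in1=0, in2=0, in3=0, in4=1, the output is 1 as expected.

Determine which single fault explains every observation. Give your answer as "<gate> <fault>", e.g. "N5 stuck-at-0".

Fault-free values for test 1 (in0=0, in1=1, in2=1, in3=0, in4=0): N0=1, N1=0, N2=1, N3=1, N4=0, N5=1, N6=0, N7=1, N8=0, giving Y=0. Observed 1.
Test 1: faults giving observed 1 are {N1 stuck-at-1, N1 inverted output, N3 stuck-at-0, N3 inverted output, N4 stuck-at-1, N4 inverted output, N5 stuck-at-0, N5 inverted output, N6 stuck-at-1, N6 inverted output, N7 stuck-at-0, N7 inverted output, N8 stuck-at-1, N8 inverted output}.
Test 2 (in0=0, in1=1, in2=0, in3=1, in4=1): fault-free N0=1, N1=1, N2=0, N3=0, N4=0, N5=0, N6=0, N7=0, N8=0 → 0; observed 1. Eliminates N1 stuck-at-1, N1 inverted output, N3 stuck-at-0, N3 inverted output, N4 stuck-at-1, N4 inverted output, N5 stuck-at-0, N5 inverted output, N6 stuck-at-1, N6 inverted output, N7 stuck-at-0, N7 inverted output.
Test 3 (in0=0, in1=0, in2=0, in3=0, in4=1): fault-free N0=0, N1=1, N2=1, N3=1, N4=0, N5=1, N6=0, N7=0, N8=1 → 1; observed 1. Eliminates N8 inverted output.
Only N8 stuck-at-1 is consistent with every test.

N8 stuck-at-1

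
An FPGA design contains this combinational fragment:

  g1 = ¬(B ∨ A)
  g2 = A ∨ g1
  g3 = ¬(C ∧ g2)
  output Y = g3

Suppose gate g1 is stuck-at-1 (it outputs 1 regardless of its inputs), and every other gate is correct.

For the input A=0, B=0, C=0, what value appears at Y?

1

Propagate with g1 forced: g1=1 [stuck-at-1], g2=1, g3=1.
So Y = 1. (Same as the fault-free value — the fault is masked on this input.)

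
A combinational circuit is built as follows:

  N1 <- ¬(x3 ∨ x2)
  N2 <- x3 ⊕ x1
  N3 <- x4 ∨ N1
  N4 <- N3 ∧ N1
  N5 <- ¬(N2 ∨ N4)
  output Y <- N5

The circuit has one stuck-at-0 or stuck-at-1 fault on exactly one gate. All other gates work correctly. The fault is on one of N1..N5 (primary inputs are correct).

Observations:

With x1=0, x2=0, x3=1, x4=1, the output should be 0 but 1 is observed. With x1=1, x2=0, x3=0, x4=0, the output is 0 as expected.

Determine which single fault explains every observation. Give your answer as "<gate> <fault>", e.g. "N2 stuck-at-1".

Fault-free values for test 1 (x1=0, x2=0, x3=1, x4=1): N1=0, N2=1, N3=1, N4=0, N5=0, giving Y=0. Observed 1.
Test 1: faults giving observed 1 are {N2 stuck-at-0, N5 stuck-at-1}.
Test 2 (x1=1, x2=0, x3=0, x4=0): fault-free N1=1, N2=1, N3=1, N4=1, N5=0 → 0; observed 0. Eliminates N5 stuck-at-1.
Only N2 stuck-at-0 is consistent with every test.

N2 stuck-at-0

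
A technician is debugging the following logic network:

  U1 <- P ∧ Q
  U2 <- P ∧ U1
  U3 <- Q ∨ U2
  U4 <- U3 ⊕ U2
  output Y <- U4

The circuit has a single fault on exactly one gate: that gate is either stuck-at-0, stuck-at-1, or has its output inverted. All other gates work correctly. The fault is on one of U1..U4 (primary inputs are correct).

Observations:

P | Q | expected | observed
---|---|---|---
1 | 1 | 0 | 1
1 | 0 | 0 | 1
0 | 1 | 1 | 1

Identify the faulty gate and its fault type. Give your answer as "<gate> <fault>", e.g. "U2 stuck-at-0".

Fault-free values for test 1 (P=1, Q=1): U1=1, U2=1, U3=1, U4=0, giving Y=0. Observed 1.
Test 1: faults giving observed 1 are {U1 stuck-at-0, U1 inverted output, U2 stuck-at-0, U2 inverted output, U3 stuck-at-0, U3 inverted output, U4 stuck-at-1, U4 inverted output}.
Test 2 (P=1, Q=0): fault-free U1=0, U2=0, U3=0, U4=0 → 0; observed 1. Eliminates U1 stuck-at-0, U1 inverted output, U2 stuck-at-0, U2 inverted output, U3 stuck-at-0.
Test 3 (P=0, Q=1): fault-free U1=0, U2=0, U3=1, U4=1 → 1; observed 1. Eliminates U3 inverted output, U4 inverted output.
Only U4 stuck-at-1 is consistent with every test.

U4 stuck-at-1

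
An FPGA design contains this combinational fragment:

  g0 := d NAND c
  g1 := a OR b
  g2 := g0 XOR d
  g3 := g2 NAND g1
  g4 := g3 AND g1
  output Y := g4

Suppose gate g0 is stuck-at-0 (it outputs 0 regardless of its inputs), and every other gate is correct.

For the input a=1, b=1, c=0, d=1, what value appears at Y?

0

Propagate with g0 forced: g0=0 [stuck-at-0], g1=1, g2=1, g3=0, g4=0.
So Y = 0. (Without the fault it would be 1.)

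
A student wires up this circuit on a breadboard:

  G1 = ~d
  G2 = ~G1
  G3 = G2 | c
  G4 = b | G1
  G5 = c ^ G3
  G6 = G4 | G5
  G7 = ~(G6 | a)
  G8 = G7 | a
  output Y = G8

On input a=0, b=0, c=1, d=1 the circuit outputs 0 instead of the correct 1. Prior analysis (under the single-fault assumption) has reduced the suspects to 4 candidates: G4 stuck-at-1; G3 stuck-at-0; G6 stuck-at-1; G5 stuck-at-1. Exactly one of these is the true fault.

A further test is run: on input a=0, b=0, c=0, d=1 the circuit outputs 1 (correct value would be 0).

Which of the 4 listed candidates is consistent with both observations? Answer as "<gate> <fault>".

Evaluate each candidate on input a=0, b=0, c=0, d=1:
  G4 stuck-at-1: G1=0, G2=1, G3=1, G4=1 [stuck-at-1], G5=1, G6=1, G7=0, G8=0 → 0 — eliminated
  G3 stuck-at-0: G1=0, G2=1, G3=0 [stuck-at-0], G4=0, G5=0, G6=0, G7=1, G8=1 → 1 — matches
  G6 stuck-at-1: G1=0, G2=1, G3=1, G4=0, G5=1, G6=1 [stuck-at-1], G7=0, G8=0 → 0 — eliminated
  G5 stuck-at-1: G1=0, G2=1, G3=1, G4=0, G5=1 [stuck-at-1], G6=1, G7=0, G8=0 → 0 — eliminated
Only G3 stuck-at-0 reproduces the observed 1.

G3 stuck-at-0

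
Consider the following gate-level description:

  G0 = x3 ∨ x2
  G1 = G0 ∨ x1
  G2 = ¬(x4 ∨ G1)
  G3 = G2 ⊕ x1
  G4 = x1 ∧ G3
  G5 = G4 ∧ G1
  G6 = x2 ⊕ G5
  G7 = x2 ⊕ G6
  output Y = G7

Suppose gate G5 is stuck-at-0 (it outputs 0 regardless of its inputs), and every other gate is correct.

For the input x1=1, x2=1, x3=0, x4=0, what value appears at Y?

Propagate with G5 forced: G0=1, G1=1, G2=0, G3=1, G4=1, G5=0 [stuck-at-0], G6=1, G7=0.
So Y = 0. (Without the fault it would be 1.)

0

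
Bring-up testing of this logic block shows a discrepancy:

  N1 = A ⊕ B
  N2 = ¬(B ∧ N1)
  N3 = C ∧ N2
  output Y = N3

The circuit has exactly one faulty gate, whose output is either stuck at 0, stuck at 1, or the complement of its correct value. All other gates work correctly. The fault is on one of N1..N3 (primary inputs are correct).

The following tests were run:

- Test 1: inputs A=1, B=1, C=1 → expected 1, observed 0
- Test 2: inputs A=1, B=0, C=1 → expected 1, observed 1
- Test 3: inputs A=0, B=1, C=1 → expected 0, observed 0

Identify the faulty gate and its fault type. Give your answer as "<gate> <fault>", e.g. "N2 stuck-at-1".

Fault-free values for test 1 (A=1, B=1, C=1): N1=0, N2=1, N3=1, giving Y=1. Observed 0.
Test 1: faults giving observed 0 are {N1 stuck-at-1, N1 inverted output, N2 stuck-at-0, N2 inverted output, N3 stuck-at-0, N3 inverted output}.
Test 2 (A=1, B=0, C=1): fault-free N1=1, N2=1, N3=1 → 1; observed 1. Eliminates N2 stuck-at-0, N2 inverted output, N3 stuck-at-0, N3 inverted output.
Test 3 (A=0, B=1, C=1): fault-free N1=1, N2=0, N3=0 → 0; observed 0. Eliminates N1 inverted output.
Only N1 stuck-at-1 is consistent with every test.

N1 stuck-at-1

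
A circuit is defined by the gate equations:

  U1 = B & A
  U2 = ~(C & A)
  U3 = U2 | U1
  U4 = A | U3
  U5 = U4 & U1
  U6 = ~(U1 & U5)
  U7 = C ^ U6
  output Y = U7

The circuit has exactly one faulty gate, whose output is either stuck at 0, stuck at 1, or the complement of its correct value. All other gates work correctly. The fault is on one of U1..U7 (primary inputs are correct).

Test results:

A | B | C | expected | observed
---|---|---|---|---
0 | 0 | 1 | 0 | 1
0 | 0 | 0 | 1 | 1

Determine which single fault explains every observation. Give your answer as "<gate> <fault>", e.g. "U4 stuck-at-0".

U7 stuck-at-1

Fault-free values for test 1 (A=0, B=0, C=1): U1=0, U2=1, U3=1, U4=1, U5=0, U6=1, U7=0, giving Y=0. Observed 1.
Test 1: faults giving observed 1 are {U1 stuck-at-1, U1 inverted output, U6 stuck-at-0, U6 inverted output, U7 stuck-at-1, U7 inverted output}.
Test 2 (A=0, B=0, C=0): fault-free U1=0, U2=1, U3=1, U4=1, U5=0, U6=1, U7=1 → 1; observed 1. Eliminates U1 stuck-at-1, U1 inverted output, U6 stuck-at-0, U6 inverted output, U7 inverted output.
Only U7 stuck-at-1 is consistent with every test.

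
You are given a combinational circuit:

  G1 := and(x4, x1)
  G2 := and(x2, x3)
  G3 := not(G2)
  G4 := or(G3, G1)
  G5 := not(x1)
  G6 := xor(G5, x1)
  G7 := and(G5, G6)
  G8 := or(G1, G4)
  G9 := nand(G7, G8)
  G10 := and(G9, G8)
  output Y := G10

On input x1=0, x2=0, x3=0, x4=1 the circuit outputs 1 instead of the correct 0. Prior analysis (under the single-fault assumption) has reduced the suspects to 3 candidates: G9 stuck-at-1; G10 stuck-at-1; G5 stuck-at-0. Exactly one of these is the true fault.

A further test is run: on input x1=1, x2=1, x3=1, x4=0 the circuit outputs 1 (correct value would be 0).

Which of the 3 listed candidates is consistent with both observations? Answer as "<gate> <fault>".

G10 stuck-at-1

Evaluate each candidate on input x1=1, x2=1, x3=1, x4=0:
  G9 stuck-at-1: G1=0, G2=1, G3=0, G4=0, G5=0, G6=1, G7=0, G8=0, G9=1 [stuck-at-1], G10=0 → 0 — eliminated
  G10 stuck-at-1: G1=0, G2=1, G3=0, G4=0, G5=0, G6=1, G7=0, G8=0, G9=1, G10=1 [stuck-at-1] → 1 — matches
  G5 stuck-at-0: G1=0, G2=1, G3=0, G4=0, G5=0 [stuck-at-0], G6=1, G7=0, G8=0, G9=1, G10=0 → 0 — eliminated
Only G10 stuck-at-1 reproduces the observed 1.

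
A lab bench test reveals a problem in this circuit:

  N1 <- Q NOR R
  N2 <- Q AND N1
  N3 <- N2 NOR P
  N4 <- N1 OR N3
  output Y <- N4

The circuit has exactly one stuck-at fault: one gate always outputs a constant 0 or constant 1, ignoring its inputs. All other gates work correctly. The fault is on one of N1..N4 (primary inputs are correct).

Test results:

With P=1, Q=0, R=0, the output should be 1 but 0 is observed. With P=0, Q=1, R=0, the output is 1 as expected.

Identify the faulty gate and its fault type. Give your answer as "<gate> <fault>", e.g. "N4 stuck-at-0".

Fault-free values for test 1 (P=1, Q=0, R=0): N1=1, N2=0, N3=0, N4=1, giving Y=1. Observed 0.
Test 1: faults giving observed 0 are {N1 stuck-at-0, N4 stuck-at-0}.
Test 2 (P=0, Q=1, R=0): fault-free N1=0, N2=0, N3=1, N4=1 → 1; observed 1. Eliminates N4 stuck-at-0.
Only N1 stuck-at-0 is consistent with every test.

N1 stuck-at-0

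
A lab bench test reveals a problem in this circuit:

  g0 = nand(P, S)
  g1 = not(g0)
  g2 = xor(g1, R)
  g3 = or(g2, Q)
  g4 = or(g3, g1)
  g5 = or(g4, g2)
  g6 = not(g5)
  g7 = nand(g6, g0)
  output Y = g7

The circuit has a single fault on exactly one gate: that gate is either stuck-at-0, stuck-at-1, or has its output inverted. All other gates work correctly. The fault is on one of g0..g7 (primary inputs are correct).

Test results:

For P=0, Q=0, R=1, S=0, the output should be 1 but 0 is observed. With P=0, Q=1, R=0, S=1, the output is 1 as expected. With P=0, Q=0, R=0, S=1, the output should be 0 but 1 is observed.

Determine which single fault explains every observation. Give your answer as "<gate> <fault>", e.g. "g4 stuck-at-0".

Fault-free values for test 1 (P=0, Q=0, R=1, S=0): g0=1, g1=0, g2=1, g3=1, g4=1, g5=1, g6=0, g7=1, giving Y=1. Observed 0.
Test 1: faults giving observed 0 are {g2 stuck-at-0, g2 inverted output, g5 stuck-at-0, g5 inverted output, g6 stuck-at-1, g6 inverted output, g7 stuck-at-0, g7 inverted output}.
Test 2 (P=0, Q=1, R=0, S=1): fault-free g0=1, g1=0, g2=0, g3=1, g4=1, g5=1, g6=0, g7=1 → 1; observed 1. Eliminates g5 stuck-at-0, g5 inverted output, g6 stuck-at-1, g6 inverted output, g7 stuck-at-0, g7 inverted output.
Test 3 (P=0, Q=0, R=0, S=1): fault-free g0=1, g1=0, g2=0, g3=0, g4=0, g5=0, g6=1, g7=0 → 0; observed 1. Eliminates g2 stuck-at-0.
Only g2 inverted output is consistent with every test.

g2 inverted output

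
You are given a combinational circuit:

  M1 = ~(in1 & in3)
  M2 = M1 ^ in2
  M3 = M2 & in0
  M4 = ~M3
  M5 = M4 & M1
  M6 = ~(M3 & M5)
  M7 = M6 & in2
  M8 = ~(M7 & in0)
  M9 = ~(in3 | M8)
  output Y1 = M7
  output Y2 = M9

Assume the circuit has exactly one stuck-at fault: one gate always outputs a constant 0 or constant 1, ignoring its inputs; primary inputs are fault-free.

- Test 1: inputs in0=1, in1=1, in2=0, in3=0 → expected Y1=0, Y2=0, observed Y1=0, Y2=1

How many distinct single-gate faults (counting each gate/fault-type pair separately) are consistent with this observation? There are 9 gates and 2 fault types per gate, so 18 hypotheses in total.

Fault-free: M1=1, M2=1, M3=1, M4=0, M5=0, M6=1, M7=0, M8=1, M9=0 → Y1=0, Y2=0. Observed Y1=0, Y2=1.
  M1: none of the 2 fault types match ✗
  M2: none of the 2 fault types match ✗
  M3: none of the 2 fault types match ✗
  M4: none of the 2 fault types match ✗
  M5: none of the 2 fault types match ✗
  M6: none of the 2 fault types match ✗
  M7: none of the 2 fault types match ✗
  M8: stuck-at-0 ✓; others ✗
  M9: stuck-at-1 ✓; others ✗
Consistent faults: {M8 stuck-at-0, M9 stuck-at-1} — 2 in all.

2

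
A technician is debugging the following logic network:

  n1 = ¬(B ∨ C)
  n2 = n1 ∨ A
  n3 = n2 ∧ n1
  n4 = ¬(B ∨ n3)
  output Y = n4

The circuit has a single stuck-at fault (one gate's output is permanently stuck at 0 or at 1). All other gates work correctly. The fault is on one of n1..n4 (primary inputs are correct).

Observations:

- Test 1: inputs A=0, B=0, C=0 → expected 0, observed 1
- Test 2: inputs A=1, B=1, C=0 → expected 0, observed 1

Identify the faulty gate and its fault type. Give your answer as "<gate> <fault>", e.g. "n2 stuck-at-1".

Fault-free values for test 1 (A=0, B=0, C=0): n1=1, n2=1, n3=1, n4=0, giving Y=0. Observed 1.
Test 1: faults giving observed 1 are {n1 stuck-at-0, n2 stuck-at-0, n3 stuck-at-0, n4 stuck-at-1}.
Test 2 (A=1, B=1, C=0): fault-free n1=0, n2=1, n3=0, n4=0 → 0; observed 1. Eliminates n1 stuck-at-0, n2 stuck-at-0, n3 stuck-at-0.
Only n4 stuck-at-1 is consistent with every test.

n4 stuck-at-1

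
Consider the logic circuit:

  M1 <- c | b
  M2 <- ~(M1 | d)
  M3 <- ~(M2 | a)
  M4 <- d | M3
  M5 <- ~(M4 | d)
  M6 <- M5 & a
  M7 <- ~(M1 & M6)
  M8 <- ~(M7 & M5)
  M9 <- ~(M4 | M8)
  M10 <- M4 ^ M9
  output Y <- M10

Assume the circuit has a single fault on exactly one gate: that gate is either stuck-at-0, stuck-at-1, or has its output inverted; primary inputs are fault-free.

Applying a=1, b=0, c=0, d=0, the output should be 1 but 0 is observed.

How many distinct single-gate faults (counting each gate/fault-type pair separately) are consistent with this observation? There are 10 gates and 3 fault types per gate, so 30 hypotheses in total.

12

Fault-free: M1=0, M2=1, M3=0, M4=0, M5=1, M6=1, M7=1, M8=0, M9=1, M10=1 → 1. Observed 0.
  M1: stuck-at-1, inverted output ✓; others ✗
  M2: none of the 3 fault types match ✗
  M3: none of the 3 fault types match ✗
  M4: none of the 3 fault types match ✗
  M5: stuck-at-0, inverted output ✓; others ✗
  M6: none of the 3 fault types match ✗
  M7: stuck-at-0, inverted output ✓; others ✗
  M8: stuck-at-1, inverted output ✓; others ✗
  M9: stuck-at-0, inverted output ✓; others ✗
  M10: stuck-at-0, inverted output ✓; others ✗
Consistent faults: {M1 stuck-at-1, M1 inverted output, M5 stuck-at-0, M5 inverted output, M7 stuck-at-0, M7 inverted output, M8 stuck-at-1, M8 inverted output, M9 stuck-at-0, M9 inverted output, M10 stuck-at-0, M10 inverted output} — 12 in all.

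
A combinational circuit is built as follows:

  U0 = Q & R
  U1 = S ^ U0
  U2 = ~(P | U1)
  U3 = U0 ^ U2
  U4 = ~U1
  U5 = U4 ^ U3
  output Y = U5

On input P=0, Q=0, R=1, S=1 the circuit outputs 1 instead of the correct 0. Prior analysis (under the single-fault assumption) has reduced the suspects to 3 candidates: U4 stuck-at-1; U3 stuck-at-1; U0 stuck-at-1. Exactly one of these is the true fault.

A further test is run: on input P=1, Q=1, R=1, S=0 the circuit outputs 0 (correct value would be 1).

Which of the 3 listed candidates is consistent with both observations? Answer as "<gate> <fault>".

U4 stuck-at-1

Evaluate each candidate on input P=1, Q=1, R=1, S=0:
  U4 stuck-at-1: U0=1, U1=1, U2=0, U3=1, U4=1 [stuck-at-1], U5=0 → 0 — matches
  U3 stuck-at-1: U0=1, U1=1, U2=0, U3=1 [stuck-at-1], U4=0, U5=1 → 1 — eliminated
  U0 stuck-at-1: U0=1 [stuck-at-1], U1=1, U2=0, U3=1, U4=0, U5=1 → 1 — eliminated
Only U4 stuck-at-1 reproduces the observed 0.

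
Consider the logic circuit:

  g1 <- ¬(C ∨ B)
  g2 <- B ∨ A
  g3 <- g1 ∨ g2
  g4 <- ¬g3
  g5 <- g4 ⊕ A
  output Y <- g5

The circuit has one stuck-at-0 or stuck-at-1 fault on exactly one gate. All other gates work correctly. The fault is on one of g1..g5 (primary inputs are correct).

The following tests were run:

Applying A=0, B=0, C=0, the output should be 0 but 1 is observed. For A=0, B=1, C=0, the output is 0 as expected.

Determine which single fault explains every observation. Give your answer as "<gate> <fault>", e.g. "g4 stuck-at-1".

g1 stuck-at-0

Fault-free values for test 1 (A=0, B=0, C=0): g1=1, g2=0, g3=1, g4=0, g5=0, giving Y=0. Observed 1.
Test 1: faults giving observed 1 are {g1 stuck-at-0, g3 stuck-at-0, g4 stuck-at-1, g5 stuck-at-1}.
Test 2 (A=0, B=1, C=0): fault-free g1=0, g2=1, g3=1, g4=0, g5=0 → 0; observed 0. Eliminates g3 stuck-at-0, g4 stuck-at-1, g5 stuck-at-1.
Only g1 stuck-at-0 is consistent with every test.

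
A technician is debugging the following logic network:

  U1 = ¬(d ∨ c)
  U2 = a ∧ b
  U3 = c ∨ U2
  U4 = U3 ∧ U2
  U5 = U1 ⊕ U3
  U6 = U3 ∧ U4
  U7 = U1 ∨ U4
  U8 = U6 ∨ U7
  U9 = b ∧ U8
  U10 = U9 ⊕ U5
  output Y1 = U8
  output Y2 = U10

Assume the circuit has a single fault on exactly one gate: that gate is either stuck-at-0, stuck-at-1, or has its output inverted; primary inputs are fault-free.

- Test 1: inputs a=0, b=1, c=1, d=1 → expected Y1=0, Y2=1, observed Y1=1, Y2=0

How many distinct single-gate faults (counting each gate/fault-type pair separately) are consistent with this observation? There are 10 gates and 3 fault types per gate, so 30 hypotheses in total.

Fault-free: U1=0, U2=0, U3=1, U4=0, U5=1, U6=0, U7=0, U8=0, U9=0, U10=1 → Y1=0, Y2=1. Observed Y1=1, Y2=0.
  U1: none of the 3 fault types match ✗
  U2: stuck-at-1, inverted output ✓; others ✗
  U3: none of the 3 fault types match ✗
  U4: stuck-at-1, inverted output ✓; others ✗
  U5: none of the 3 fault types match ✗
  U6: stuck-at-1, inverted output ✓; others ✗
  U7: stuck-at-1, inverted output ✓; others ✗
  U8: stuck-at-1, inverted output ✓; others ✗
  U9: none of the 3 fault types match ✗
  U10: none of the 3 fault types match ✗
Consistent faults: {U2 stuck-at-1, U2 inverted output, U4 stuck-at-1, U4 inverted output, U6 stuck-at-1, U6 inverted output, U7 stuck-at-1, U7 inverted output, U8 stuck-at-1, U8 inverted output} — 10 in all.

10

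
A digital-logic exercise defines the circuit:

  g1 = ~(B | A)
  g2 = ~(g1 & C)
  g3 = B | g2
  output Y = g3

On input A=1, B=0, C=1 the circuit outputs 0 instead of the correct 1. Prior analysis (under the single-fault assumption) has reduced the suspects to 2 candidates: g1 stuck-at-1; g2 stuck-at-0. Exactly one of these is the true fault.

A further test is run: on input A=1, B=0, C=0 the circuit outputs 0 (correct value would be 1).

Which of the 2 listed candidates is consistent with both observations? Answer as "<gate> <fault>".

Evaluate each candidate on input A=1, B=0, C=0:
  g1 stuck-at-1: g1=1 [stuck-at-1], g2=1, g3=1 → 1 — eliminated
  g2 stuck-at-0: g1=0, g2=0 [stuck-at-0], g3=0 → 0 — matches
Only g2 stuck-at-0 reproduces the observed 0.

g2 stuck-at-0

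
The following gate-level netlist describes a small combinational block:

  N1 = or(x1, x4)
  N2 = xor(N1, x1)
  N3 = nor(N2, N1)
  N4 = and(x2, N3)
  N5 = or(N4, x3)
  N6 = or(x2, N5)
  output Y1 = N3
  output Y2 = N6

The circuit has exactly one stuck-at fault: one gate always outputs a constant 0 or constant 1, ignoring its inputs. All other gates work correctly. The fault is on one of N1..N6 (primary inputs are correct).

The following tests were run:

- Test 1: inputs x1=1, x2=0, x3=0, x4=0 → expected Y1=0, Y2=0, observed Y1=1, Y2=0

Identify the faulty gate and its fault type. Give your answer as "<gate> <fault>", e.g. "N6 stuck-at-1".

N3 stuck-at-1

Fault-free values for test 1 (x1=1, x2=0, x3=0, x4=0): N1=1, N2=0, N3=0, N4=0, N5=0, N6=0, giving Y1=0, Y2=0. Observed Y1=1, Y2=0.
Test 1: faults giving observed Y1=1, Y2=0 are {N3 stuck-at-1}.
Only N3 stuck-at-1 is consistent with every test.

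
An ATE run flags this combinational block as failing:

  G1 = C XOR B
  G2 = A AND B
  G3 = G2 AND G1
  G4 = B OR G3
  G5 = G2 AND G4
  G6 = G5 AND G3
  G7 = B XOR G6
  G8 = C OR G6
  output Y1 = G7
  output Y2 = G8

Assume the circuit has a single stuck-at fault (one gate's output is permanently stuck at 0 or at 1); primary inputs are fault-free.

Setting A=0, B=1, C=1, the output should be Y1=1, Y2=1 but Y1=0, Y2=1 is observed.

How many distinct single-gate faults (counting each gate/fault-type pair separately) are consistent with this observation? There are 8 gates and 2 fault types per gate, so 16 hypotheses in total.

2

Fault-free: G1=0, G2=0, G3=0, G4=1, G5=0, G6=0, G7=1, G8=1 → Y1=1, Y2=1. Observed Y1=0, Y2=1.
  G1: none of the 2 fault types match ✗
  G2: none of the 2 fault types match ✗
  G3: none of the 2 fault types match ✗
  G4: none of the 2 fault types match ✗
  G5: none of the 2 fault types match ✗
  G6: stuck-at-1 ✓; others ✗
  G7: stuck-at-0 ✓; others ✗
  G8: none of the 2 fault types match ✗
Consistent faults: {G6 stuck-at-1, G7 stuck-at-0} — 2 in all.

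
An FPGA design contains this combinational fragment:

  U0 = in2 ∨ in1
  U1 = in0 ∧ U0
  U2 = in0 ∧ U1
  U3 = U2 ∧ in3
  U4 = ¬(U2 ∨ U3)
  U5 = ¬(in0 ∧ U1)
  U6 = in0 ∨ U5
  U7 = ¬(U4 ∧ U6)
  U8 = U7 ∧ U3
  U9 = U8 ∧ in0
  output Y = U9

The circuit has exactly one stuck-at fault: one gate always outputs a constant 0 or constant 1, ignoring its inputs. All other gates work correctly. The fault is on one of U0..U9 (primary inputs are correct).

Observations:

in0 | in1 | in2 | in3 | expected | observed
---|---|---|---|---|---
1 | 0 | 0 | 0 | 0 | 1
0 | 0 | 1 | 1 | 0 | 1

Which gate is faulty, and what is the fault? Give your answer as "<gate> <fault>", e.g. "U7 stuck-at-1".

Fault-free values for test 1 (in0=1, in1=0, in2=0, in3=0): U0=0, U1=0, U2=0, U3=0, U4=1, U5=1, U6=1, U7=0, U8=0, U9=0, giving Y=0. Observed 1.
Test 1: faults giving observed 1 are {U3 stuck-at-1, U8 stuck-at-1, U9 stuck-at-1}.
Test 2 (in0=0, in1=0, in2=1, in3=1): fault-free U0=1, U1=0, U2=0, U3=0, U4=1, U5=1, U6=1, U7=0, U8=0, U9=0 → 0; observed 1. Eliminates U3 stuck-at-1, U8 stuck-at-1.
Only U9 stuck-at-1 is consistent with every test.

U9 stuck-at-1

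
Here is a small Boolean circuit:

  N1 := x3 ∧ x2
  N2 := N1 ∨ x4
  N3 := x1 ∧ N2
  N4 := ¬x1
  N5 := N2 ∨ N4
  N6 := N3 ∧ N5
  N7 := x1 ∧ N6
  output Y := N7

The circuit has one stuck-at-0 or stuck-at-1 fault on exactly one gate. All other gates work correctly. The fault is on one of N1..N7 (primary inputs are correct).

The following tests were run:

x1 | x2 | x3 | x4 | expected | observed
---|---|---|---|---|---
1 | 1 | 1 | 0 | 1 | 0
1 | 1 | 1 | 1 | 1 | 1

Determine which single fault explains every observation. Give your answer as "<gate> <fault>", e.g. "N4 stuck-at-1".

N1 stuck-at-0

Fault-free values for test 1 (x1=1, x2=1, x3=1, x4=0): N1=1, N2=1, N3=1, N4=0, N5=1, N6=1, N7=1, giving Y=1. Observed 0.
Test 1: faults giving observed 0 are {N1 stuck-at-0, N2 stuck-at-0, N3 stuck-at-0, N5 stuck-at-0, N6 stuck-at-0, N7 stuck-at-0}.
Test 2 (x1=1, x2=1, x3=1, x4=1): fault-free N1=1, N2=1, N3=1, N4=0, N5=1, N6=1, N7=1 → 1; observed 1. Eliminates N2 stuck-at-0, N3 stuck-at-0, N5 stuck-at-0, N6 stuck-at-0, N7 stuck-at-0.
Only N1 stuck-at-0 is consistent with every test.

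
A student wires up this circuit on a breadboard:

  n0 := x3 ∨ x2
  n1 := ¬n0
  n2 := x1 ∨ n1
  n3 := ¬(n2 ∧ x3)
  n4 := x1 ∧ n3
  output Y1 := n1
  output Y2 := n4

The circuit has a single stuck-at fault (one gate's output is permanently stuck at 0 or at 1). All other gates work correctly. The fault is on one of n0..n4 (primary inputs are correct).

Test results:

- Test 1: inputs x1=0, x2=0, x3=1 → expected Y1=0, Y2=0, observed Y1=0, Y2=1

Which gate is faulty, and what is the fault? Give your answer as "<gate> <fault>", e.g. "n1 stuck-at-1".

Fault-free values for test 1 (x1=0, x2=0, x3=1): n0=1, n1=0, n2=0, n3=1, n4=0, giving Y1=0, Y2=0. Observed Y1=0, Y2=1.
Test 1: faults giving observed Y1=0, Y2=1 are {n4 stuck-at-1}.
Only n4 stuck-at-1 is consistent with every test.

n4 stuck-at-1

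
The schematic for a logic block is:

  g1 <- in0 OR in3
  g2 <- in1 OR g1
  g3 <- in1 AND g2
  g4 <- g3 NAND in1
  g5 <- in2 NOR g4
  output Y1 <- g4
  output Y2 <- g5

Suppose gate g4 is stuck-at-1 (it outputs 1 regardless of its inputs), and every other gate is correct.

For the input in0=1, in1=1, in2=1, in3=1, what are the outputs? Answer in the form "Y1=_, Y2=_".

Propagate with g4 forced: g1=1, g2=1, g3=1, g4=1 [stuck-at-1], g5=0.
So the outputs are Y1=1, Y2=0. (Without the fault they would be Y1=0, Y2=0.)

Y1=1, Y2=0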